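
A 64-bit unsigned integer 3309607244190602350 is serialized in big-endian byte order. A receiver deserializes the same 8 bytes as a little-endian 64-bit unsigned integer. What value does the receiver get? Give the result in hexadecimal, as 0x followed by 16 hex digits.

3309607244190602350 in 64-bit hexadecimal is 0x2DEE1640E80A546E.
Stored big-endian, the bytes at ascending addresses are 2D EE 16 40 E8 0A 54 6E.
Read back as little-endian, the first byte is least significant, giving 0x6E540AE84016EE2D.

0x6E540AE84016EE2D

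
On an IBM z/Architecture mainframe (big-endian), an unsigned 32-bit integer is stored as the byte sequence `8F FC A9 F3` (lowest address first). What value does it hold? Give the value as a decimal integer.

2415700467

Big-endian stores the most-significant byte at the lowest address.
The bytes are already most-significant first: 0x8FFCA9F3.
0x8FFCA9F3 = 2415700467.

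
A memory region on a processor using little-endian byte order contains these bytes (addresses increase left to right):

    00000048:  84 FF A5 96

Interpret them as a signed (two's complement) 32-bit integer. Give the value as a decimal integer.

Little-endian stores the least-significant byte at the lowest address.
Reassemble most-significant byte first: 96 A5 FF 84 → 0x96A5FF84.
Top bit is set, so as a signed 32-bit value this is 0x96A5FF84 − 2^32 = -1767506044.

-1767506044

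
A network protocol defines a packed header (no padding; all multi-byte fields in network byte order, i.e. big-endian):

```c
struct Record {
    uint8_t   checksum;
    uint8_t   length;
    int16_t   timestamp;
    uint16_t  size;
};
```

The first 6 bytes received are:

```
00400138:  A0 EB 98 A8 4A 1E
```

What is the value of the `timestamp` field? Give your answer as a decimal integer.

`timestamp` follows `checksum` (1 B), `length` (1 B), so it starts at offset 1 + 1 = 2 and occupies 2 bytes.
Bytes at offsets 2..3: 98 A8.
Big-endian stores the most-significant byte at the lowest address.
The bytes are already most-significant first: 0x98A8.
Top bit is set, so as a signed 16-bit value this is 0x98A8 − 2^16 = -26456.

-26456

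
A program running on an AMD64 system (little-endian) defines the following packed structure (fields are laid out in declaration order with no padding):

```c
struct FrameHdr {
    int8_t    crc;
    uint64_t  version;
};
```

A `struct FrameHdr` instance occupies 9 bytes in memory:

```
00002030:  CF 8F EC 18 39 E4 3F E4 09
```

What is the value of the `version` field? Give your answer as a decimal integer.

712764890474409103

`version` follows `crc` (1 byte), so it starts at byte offset 1 and occupies 8 bytes.
Bytes at offsets 1..8: 8F EC 18 39 E4 3F E4 09.
Little-endian: lowest address holds the least-significant byte.
Reassemble most-significant byte first: 09 E4 3F E4 39 18 EC 8F → 0x09E43FE43918EC8F.
0x09E43FE43918EC8F = 712764890474409103.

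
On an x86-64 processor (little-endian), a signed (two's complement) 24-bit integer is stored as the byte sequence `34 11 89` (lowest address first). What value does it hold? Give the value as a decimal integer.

-7794380

Little-endian stores the least-significant byte at the lowest address.
Reassemble most-significant byte first: 89 11 34 → 0x891134.
Top bit is set, so as a signed 24-bit value this is 0x891134 − 2^24 = -7794380.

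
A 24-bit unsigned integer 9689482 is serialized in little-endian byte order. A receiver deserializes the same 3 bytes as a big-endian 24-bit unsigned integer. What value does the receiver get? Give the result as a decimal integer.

9689482 in 24-bit hexadecimal is 0x93D98A.
Stored little-endian, the bytes at ascending addresses are 8A D9 93.
Read back as big-endian, the last byte is least significant, giving 0x8AD993.
0x8AD993 = 9099667.

9099667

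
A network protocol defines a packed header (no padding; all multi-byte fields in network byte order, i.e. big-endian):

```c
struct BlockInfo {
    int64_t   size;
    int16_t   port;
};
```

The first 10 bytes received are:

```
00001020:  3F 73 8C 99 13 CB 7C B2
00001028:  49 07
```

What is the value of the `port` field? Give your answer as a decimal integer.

`port` follows `size` (8 bytes), so it starts at byte offset 8 and occupies 2 bytes.
Bytes at offsets 8..9: 49 07.
Big-endian: lowest address holds the most-significant byte.
The bytes are already most-significant first: 0x4907.
0x4907 = 18695.

18695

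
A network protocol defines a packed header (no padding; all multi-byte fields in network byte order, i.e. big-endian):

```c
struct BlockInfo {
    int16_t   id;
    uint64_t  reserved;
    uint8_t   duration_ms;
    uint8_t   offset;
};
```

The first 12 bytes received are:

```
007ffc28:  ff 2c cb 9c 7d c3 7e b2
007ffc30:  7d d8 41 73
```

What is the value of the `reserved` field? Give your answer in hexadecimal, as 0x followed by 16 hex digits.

0xCB9C7DC37EB27DD8

`reserved` follows `id` (2 bytes), so it starts at byte offset 2 and occupies 8 bytes.
Bytes at offsets 2..9: CB 9C 7D C3 7E B2 7D D8.
Big-endian stores the most-significant byte at the lowest address.
The bytes are already most-significant first: 0xCB9C7DC37EB27DD8.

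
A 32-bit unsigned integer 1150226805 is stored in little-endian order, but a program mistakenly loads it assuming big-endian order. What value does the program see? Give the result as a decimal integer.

1150226805 in 32-bit hexadecimal is 0x448F1175.
Stored little-endian, the bytes at ascending addresses are 75 11 8F 44.
Read back as big-endian, the last byte is least significant, giving 0x75118F44.
0x75118F44 = 1964085060.

1964085060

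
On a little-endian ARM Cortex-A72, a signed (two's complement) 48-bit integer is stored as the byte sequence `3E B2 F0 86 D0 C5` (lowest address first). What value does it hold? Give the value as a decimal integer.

Little-endian stores the least-significant byte at the lowest address.
Reassemble most-significant byte first: C5 D0 86 F0 B2 3E → 0xC5D086F0B23E.
Top bit is set, so as a signed 48-bit value this is 0xC5D086F0B23E − 2^48 = -63975568920002.

-63975568920002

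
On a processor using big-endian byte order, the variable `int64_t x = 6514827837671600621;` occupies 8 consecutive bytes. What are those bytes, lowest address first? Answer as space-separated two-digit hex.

5A 69 51 66 BD 3D F1 ED

6514827837671600621 in hexadecimal, padded to 64 bits, is 0x5A695166BD3DF1ED.
Split into bytes (most-significant first): 5A 69 51 66 BD 3D F1 ED.
Big-endian stores the most-significant byte at the lowest address.
So the memory order matches the most-significant-first order: 5A 69 51 66 BD 3D F1 ED.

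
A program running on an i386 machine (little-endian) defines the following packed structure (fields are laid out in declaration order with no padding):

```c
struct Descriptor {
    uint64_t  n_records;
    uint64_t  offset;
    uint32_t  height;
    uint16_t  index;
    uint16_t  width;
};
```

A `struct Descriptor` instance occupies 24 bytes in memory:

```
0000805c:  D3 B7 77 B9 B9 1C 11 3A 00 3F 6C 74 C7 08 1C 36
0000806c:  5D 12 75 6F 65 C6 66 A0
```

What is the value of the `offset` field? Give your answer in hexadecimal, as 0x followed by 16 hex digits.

0x361C08C7746C3F00

`offset` follows `n_records` (8 bytes), so it starts at byte offset 8 and occupies 8 bytes.
Bytes at offsets 8..15: 00 3F 6C 74 C7 08 1C 36.
In little-endian order the low byte comes first in memory.
Reassemble most-significant byte first: 36 1C 08 C7 74 6C 3F 00 → 0x361C08C7746C3F00.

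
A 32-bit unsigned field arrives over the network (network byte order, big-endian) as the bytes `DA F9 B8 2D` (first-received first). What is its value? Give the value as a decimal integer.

In big-endian order the high byte comes first in memory.
The bytes are already most-significant first: 0xDAF9B82D.
0xDAF9B82D = 3673798701.

3673798701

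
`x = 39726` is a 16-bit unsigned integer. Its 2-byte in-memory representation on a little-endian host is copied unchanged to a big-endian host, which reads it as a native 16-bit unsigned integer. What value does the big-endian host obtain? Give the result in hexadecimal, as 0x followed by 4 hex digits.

39726 in 16-bit hexadecimal is 0x9B2E.
Stored little-endian, the bytes at ascending addresses are 2E 9B.
Read back as big-endian, the last byte is least significant, giving 0x2E9B.

0x2E9B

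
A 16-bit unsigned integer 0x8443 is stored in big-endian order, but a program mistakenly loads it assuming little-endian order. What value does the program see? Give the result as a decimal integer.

17284

Stored big-endian, the bytes at ascending addresses are 84 43.
Read back as little-endian, the first byte is least significant, giving 0x4384.
0x4384 = 17284.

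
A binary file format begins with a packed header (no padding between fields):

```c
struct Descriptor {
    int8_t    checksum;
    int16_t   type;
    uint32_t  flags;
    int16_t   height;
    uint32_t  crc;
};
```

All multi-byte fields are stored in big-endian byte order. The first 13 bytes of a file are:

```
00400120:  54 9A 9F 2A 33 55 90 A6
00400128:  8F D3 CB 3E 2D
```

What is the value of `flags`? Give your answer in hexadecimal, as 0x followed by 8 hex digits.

`flags` follows `checksum` (1 B), `type` (2 B), so it starts at offset 1 + 2 = 3 and occupies 4 bytes.
Bytes at offsets 3..6: 2A 33 55 90.
In big-endian order the high byte comes first in memory.
The bytes are already most-significant first: 0x2A335590.

0x2A335590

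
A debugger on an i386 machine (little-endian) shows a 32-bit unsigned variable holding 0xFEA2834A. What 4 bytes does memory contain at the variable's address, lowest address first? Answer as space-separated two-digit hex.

Split into bytes (most-significant first): FE A2 83 4A.
Little-endian stores the least-significant byte at the lowest address.
So at ascending addresses the bytes are 4A 83 A2 FE.

4A 83 A2 FE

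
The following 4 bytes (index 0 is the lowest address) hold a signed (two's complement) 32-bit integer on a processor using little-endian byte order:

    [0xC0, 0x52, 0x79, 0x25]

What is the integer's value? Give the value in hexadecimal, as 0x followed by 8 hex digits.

Little-endian: lowest address holds the least-significant byte.
Reassemble most-significant byte first: 25 79 52 C0 → 0x257952C0.

0x257952C0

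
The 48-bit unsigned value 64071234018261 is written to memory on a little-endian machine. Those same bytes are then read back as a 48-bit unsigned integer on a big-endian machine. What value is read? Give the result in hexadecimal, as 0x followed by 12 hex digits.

0xD5DB24BF453A

64071234018261 in 48-bit hexadecimal is 0x3A45BF24DBD5.
Stored little-endian, the bytes at ascending addresses are D5 DB 24 BF 45 3A.
Read back as big-endian, the last byte is least significant, giving 0xD5DB24BF453A.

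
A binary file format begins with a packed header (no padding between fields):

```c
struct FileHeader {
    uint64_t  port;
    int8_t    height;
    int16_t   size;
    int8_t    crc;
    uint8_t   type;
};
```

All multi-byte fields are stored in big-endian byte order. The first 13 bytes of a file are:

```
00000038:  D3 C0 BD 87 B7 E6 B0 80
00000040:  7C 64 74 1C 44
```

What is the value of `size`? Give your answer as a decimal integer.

`size` follows `port` (8 B), `height` (1 B), so it starts at offset 8 + 1 = 9 and occupies 2 bytes.
Bytes at offsets 9..10: 64 74.
Big-endian stores the most-significant byte at the lowest address.
The bytes are already most-significant first: 0x6474.
0x6474 = 25716.

25716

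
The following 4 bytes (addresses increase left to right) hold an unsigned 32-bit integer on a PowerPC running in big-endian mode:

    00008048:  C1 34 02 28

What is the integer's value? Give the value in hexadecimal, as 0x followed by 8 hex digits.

In big-endian order the high byte comes first in memory.
The bytes are already most-significant first: 0xC1340228.

0xC1340228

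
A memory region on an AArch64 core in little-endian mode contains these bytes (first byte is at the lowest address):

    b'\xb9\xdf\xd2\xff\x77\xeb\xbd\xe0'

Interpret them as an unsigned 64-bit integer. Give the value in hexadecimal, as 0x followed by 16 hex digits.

Little-endian: lowest address holds the least-significant byte.
Reassemble most-significant byte first: E0 BD EB 77 FF D2 DF B9 → 0xE0BDEB77FFD2DFB9.

0xE0BDEB77FFD2DFB9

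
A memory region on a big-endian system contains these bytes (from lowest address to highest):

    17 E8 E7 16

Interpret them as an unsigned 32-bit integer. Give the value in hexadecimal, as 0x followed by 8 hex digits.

0x17E8E716

Big-endian: lowest address holds the most-significant byte.
The bytes are already most-significant first: 0x17E8E716.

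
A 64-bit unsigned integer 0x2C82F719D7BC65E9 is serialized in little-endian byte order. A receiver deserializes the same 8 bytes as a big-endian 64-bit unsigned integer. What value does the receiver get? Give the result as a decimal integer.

Stored little-endian, the bytes at ascending addresses are E9 65 BC D7 19 F7 82 2C.
Read back as big-endian, the last byte is least significant, giving 0xE965BCD719F7822C.
0xE965BCD719F7822C = 16818056015524626988.

16818056015524626988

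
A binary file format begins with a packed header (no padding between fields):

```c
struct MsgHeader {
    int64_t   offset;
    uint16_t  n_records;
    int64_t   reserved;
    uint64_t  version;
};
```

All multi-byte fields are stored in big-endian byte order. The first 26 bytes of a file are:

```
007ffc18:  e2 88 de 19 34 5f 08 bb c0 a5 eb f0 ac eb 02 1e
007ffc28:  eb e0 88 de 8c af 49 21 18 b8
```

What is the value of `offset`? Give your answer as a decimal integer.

`offset` is the first field, at byte offset 0, occupying 8 bytes.
Bytes at offsets 0..7: E2 88 DE 19 34 5F 08 BB.
Big-endian stores the most-significant byte at the lowest address.
The bytes are already most-significant first: 0xE288DE19345F08BB.
Top bit is set, so as a signed 64-bit value this is 0xE288DE19345F08BB − 2^64 = -2123203024470996805.

-2123203024470996805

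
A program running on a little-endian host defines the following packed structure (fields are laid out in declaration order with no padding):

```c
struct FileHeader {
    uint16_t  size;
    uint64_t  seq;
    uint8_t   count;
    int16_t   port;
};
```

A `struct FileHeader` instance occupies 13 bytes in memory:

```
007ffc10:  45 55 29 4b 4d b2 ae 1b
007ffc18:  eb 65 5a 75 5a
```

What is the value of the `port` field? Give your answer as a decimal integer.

23157

`port` follows `size` (2 B), `seq` (8 B), `count` (1 B), so it starts at offset 2 + 8 + 1 = 11 and occupies 2 bytes.
Bytes at offsets 11..12: 75 5A.
Little-endian stores the least-significant byte at the lowest address.
Reassemble most-significant byte first: 5A 75 → 0x5A75.
0x5A75 = 23157.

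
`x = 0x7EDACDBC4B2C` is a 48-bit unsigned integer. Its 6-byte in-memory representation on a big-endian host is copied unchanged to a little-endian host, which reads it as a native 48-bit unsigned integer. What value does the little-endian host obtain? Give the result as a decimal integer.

48703801776766

Stored big-endian, the bytes at ascending addresses are 7E DA CD BC 4B 2C.
Read back as little-endian, the first byte is least significant, giving 0x2C4BBCCDDA7E.
0x2C4BBCCDDA7E = 48703801776766.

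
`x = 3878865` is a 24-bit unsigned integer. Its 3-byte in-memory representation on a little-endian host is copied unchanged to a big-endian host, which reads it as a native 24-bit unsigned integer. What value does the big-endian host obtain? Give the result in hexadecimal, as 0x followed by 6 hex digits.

0xD12F3B

3878865 in 24-bit hexadecimal is 0x3B2FD1.
Stored little-endian, the bytes at ascending addresses are D1 2F 3B.
Read back as big-endian, the last byte is least significant, giving 0xD12F3B.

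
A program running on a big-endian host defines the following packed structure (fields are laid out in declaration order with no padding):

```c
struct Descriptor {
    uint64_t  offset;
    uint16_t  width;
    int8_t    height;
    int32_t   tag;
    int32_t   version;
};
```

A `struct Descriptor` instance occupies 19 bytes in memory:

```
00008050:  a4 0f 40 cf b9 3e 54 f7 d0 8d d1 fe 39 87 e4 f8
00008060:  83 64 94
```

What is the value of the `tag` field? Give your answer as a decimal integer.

`tag` follows `offset` (8 B), `width` (2 B), `height` (1 B), so it starts at offset 8 + 2 + 1 = 11 and occupies 4 bytes.
Bytes at offsets 11..14: FE 39 87 E4.
Big-endian: lowest address holds the most-significant byte.
The bytes are already most-significant first: 0xFE3987E4.
Top bit is set, so as a signed 32-bit value this is 0xFE3987E4 − 2^32 = -29784092.

-29784092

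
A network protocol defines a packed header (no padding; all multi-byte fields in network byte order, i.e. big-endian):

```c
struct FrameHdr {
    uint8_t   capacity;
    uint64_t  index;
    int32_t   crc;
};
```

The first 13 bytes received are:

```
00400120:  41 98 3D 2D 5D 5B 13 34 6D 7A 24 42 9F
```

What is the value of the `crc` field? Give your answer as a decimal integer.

2049196703

`crc` follows `capacity` (1 B), `index` (8 B), so it starts at offset 1 + 8 = 9 and occupies 4 bytes.
Bytes at offsets 9..12: 7A 24 42 9F.
In big-endian order the high byte comes first in memory.
The bytes are already most-significant first: 0x7A24429F.
0x7A24429F = 2049196703.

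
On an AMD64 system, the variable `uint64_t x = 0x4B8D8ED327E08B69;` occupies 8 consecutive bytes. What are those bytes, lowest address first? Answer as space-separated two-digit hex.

69 8B E0 27 D3 8E 8D 4B

Split into bytes (most-significant first): 4B 8D 8E D3 27 E0 8B 69.
Little-endian stores the least-significant byte at the lowest address.
So at ascending addresses the bytes are 69 8B E0 27 D3 8E 8D 4B.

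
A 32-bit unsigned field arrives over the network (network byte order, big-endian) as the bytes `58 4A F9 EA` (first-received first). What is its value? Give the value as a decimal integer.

1481308650

Big-endian stores the most-significant byte at the lowest address.
The bytes are already most-significant first: 0x584AF9EA.
0x584AF9EA = 1481308650.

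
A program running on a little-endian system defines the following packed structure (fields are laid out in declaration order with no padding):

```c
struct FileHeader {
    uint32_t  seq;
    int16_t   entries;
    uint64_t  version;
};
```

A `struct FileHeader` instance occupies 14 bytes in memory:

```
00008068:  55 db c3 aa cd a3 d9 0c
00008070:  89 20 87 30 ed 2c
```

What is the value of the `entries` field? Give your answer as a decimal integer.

-23603

`entries` follows `seq` (4 bytes), so it starts at byte offset 4 and occupies 2 bytes.
Bytes at offsets 4..5: CD A3.
Little-endian stores the least-significant byte at the lowest address.
Reassemble most-significant byte first: A3 CD → 0xA3CD.
Top bit is set, so as a signed 16-bit value this is 0xA3CD − 2^16 = -23603.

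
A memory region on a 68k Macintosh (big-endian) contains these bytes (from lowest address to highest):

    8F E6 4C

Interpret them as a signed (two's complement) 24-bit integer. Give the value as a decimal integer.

Big-endian stores the most-significant byte at the lowest address.
The bytes are already most-significant first: 0x8FE64C.
Top bit is set, so as a signed 24-bit value this is 0x8FE64C − 2^24 = -7346612.

-7346612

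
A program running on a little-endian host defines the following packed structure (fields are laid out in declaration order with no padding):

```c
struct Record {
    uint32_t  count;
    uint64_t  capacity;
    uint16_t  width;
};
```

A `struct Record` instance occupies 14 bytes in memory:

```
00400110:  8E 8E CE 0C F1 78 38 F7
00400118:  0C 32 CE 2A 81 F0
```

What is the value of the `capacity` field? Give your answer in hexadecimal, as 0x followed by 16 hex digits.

0x2ACE320CF73878F1

`capacity` follows `count` (4 bytes), so it starts at byte offset 4 and occupies 8 bytes.
Bytes at offsets 4..11: F1 78 38 F7 0C 32 CE 2A.
Little-endian stores the least-significant byte at the lowest address.
Reassemble most-significant byte first: 2A CE 32 0C F7 38 78 F1 → 0x2ACE320CF73878F1.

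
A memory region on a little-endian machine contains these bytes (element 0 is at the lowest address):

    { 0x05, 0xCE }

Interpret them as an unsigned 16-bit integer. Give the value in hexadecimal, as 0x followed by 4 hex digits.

Little-endian: lowest address holds the least-significant byte.
Reassemble most-significant byte first: CE 05 → 0xCE05.

0xCE05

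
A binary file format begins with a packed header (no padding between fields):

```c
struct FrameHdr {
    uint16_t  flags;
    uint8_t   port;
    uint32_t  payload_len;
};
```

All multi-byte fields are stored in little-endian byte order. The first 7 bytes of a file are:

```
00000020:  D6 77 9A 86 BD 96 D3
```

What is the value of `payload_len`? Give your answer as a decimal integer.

`payload_len` follows `flags` (2 B), `port` (1 B), so it starts at offset 2 + 1 = 3 and occupies 4 bytes.
Bytes at offsets 3..6: 86 BD 96 D3.
Little-endian stores the least-significant byte at the lowest address.
Reassemble most-significant byte first: D3 96 BD 86 → 0xD396BD86.
0xD396BD86 = 3549871494.

3549871494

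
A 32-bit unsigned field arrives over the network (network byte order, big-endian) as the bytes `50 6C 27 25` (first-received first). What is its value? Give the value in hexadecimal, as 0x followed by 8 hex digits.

In big-endian order the high byte comes first in memory.
The bytes are already most-significant first: 0x506C2725.

0x506C2725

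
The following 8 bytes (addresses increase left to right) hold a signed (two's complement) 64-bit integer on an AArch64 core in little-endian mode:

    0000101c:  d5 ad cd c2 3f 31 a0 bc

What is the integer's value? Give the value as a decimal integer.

In little-endian order the low byte comes first in memory.
Reassemble most-significant byte first: BC A0 31 3F C2 CD AD D5 → 0xBCA0313FC2CDADD5.
Top bit is set, so as a signed 64-bit value this is 0xBCA0313FC2CDADD5 − 2^64 = -4854826248384434731.

-4854826248384434731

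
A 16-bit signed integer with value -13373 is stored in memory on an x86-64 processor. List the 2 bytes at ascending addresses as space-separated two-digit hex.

Two's complement of -13373 in 16 bits: 13373 = 0x343D; invert → 0xCBC2; add 1 → 0xCBC3.
Split into bytes (most-significant first): CB C3.
In little-endian order the low byte comes first in memory.
So at ascending addresses the bytes are C3 CB.

C3 CB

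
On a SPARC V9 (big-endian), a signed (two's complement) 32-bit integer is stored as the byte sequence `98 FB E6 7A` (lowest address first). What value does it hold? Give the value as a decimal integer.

-1728321926

Big-endian stores the most-significant byte at the lowest address.
The bytes are already most-significant first: 0x98FBE67A.
Top bit is set, so as a signed 32-bit value this is 0x98FBE67A − 2^32 = -1728321926.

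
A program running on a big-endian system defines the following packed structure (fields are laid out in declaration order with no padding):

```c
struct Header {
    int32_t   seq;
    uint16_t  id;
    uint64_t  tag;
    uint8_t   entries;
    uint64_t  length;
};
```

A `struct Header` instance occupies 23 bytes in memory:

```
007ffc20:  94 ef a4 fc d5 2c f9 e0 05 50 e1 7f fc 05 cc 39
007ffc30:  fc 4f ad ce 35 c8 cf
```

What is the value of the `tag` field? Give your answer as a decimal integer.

`tag` follows `seq` (4 B), `id` (2 B), so it starts at offset 4 + 2 = 6 and occupies 8 bytes.
Bytes at offsets 6..13: F9 E0 05 50 E1 7F FC 05.
In big-endian order the high byte comes first in memory.
The bytes are already most-significant first: 0xF9E00550E17FFC05.
0xF9E00550E17FFC05 = 18005397155166026757.

18005397155166026757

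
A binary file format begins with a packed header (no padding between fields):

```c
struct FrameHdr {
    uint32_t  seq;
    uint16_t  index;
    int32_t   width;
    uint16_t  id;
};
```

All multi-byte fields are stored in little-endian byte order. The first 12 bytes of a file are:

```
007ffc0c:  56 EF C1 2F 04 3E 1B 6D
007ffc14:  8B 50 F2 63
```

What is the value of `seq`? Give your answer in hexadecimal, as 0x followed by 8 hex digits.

`seq` is the first field, at byte offset 0, occupying 4 bytes.
Bytes at offsets 0..3: 56 EF C1 2F.
In little-endian order the low byte comes first in memory.
Reassemble most-significant byte first: 2F C1 EF 56 → 0x2FC1EF56.

0x2FC1EF56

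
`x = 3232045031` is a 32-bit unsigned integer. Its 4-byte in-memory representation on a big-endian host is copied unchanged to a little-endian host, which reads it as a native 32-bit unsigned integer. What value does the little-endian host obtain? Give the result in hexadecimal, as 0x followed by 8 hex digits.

0xE717A5C0

3232045031 in 32-bit hexadecimal is 0xC0A517E7.
Stored big-endian, the bytes at ascending addresses are C0 A5 17 E7.
Read back as little-endian, the first byte is least significant, giving 0xE717A5C0.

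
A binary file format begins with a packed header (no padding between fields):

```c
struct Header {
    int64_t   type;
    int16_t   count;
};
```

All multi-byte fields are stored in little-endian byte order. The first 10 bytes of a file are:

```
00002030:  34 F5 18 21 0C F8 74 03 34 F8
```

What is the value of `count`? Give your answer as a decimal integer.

-1996

`count` follows `type` (8 bytes), so it starts at byte offset 8 and occupies 2 bytes.
Bytes at offsets 8..9: 34 F8.
In little-endian order the low byte comes first in memory.
Reassemble most-significant byte first: F8 34 → 0xF834.
Top bit is set, so as a signed 16-bit value this is 0xF834 − 2^16 = -1996.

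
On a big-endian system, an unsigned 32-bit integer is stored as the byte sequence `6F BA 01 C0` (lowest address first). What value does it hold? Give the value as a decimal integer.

1874461120

In big-endian order the high byte comes first in memory.
The bytes are already most-significant first: 0x6FBA01C0.
0x6FBA01C0 = 1874461120.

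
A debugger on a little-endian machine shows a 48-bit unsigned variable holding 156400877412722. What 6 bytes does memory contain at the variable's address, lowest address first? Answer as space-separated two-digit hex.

72 A1 BD EA 3E 8E

156400877412722 in hexadecimal, padded to 48 bits, is 0x8E3EEABDA172.
Split into bytes (most-significant first): 8E 3E EA BD A1 72.
Little-endian: lowest address holds the least-significant byte.
So at ascending addresses the bytes are 72 A1 BD EA 3E 8E.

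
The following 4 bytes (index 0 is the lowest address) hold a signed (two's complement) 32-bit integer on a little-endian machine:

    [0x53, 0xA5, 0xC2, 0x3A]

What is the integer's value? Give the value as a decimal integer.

Little-endian stores the least-significant byte at the lowest address.
Reassemble most-significant byte first: 3A C2 A5 53 → 0x3AC2A553.
0x3AC2A553 = 985834835.

985834835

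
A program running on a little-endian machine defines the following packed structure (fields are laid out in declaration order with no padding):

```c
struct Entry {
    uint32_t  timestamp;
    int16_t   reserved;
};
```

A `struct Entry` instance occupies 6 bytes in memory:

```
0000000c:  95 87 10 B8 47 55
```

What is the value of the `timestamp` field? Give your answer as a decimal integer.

`timestamp` is the first field, at byte offset 0, occupying 4 bytes.
Bytes at offsets 0..3: 95 87 10 B8.
Little-endian: lowest address holds the least-significant byte.
Reassemble most-significant byte first: B8 10 87 95 → 0xB8108795.
0xB8108795 = 3088091029.

3088091029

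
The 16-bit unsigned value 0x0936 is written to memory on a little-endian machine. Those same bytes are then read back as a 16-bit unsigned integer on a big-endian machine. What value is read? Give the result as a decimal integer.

13833

Stored little-endian, the bytes at ascending addresses are 36 09.
Read back as big-endian, the last byte is least significant, giving 0x3609.
0x3609 = 13833.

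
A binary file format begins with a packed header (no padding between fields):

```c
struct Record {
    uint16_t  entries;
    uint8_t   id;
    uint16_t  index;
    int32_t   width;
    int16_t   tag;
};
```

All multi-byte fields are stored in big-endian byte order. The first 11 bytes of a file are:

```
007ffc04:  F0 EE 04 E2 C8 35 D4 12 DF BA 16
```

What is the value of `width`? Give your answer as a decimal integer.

903090911

`width` follows `entries` (2 B), `id` (1 B), `index` (2 B), so it starts at offset 2 + 1 + 2 = 5 and occupies 4 bytes.
Bytes at offsets 5..8: 35 D4 12 DF.
In big-endian order the high byte comes first in memory.
The bytes are already most-significant first: 0x35D412DF.
0x35D412DF = 903090911.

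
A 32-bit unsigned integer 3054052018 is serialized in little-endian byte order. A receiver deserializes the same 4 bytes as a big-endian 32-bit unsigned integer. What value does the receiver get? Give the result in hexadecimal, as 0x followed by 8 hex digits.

0xB22209B6

3054052018 in 32-bit hexadecimal is 0xB60922B2.
Stored little-endian, the bytes at ascending addresses are B2 22 09 B6.
Read back as big-endian, the last byte is least significant, giving 0xB22209B6.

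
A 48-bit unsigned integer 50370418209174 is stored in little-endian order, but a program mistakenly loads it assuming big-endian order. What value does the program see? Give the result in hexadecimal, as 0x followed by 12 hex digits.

50370418209174 in 48-bit hexadecimal is 0x2DCFC6E27196.
Stored little-endian, the bytes at ascending addresses are 96 71 E2 C6 CF 2D.
Read back as big-endian, the last byte is least significant, giving 0x9671E2C6CF2D.

0x9671E2C6CF2D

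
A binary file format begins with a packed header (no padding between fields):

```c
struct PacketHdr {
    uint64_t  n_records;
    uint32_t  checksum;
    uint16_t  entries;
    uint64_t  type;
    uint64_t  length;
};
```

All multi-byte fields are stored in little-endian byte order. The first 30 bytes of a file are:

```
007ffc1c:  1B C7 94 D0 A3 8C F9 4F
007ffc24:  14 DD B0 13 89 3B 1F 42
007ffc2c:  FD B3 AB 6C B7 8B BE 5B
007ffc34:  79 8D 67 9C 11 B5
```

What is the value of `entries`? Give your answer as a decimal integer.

15241

`entries` follows `n_records` (8 B), `checksum` (4 B), so it starts at offset 8 + 4 = 12 and occupies 2 bytes.
Bytes at offsets 12..13: 89 3B.
Little-endian: lowest address holds the least-significant byte.
Reassemble most-significant byte first: 3B 89 → 0x3B89.
0x3B89 = 15241.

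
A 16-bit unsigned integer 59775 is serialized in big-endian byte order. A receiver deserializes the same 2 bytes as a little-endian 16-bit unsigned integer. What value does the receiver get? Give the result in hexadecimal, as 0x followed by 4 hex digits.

59775 in 16-bit hexadecimal is 0xE97F.
Stored big-endian, the bytes at ascending addresses are E9 7F.
Read back as little-endian, the first byte is least significant, giving 0x7FE9.

0x7FE9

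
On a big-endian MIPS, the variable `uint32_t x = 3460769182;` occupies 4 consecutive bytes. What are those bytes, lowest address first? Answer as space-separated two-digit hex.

CE 47 25 9E

3460769182 in hexadecimal, padded to 32 bits, is 0xCE47259E.
Split into bytes (most-significant first): CE 47 25 9E.
In big-endian order the high byte comes first in memory.
So the memory order matches the most-significant-first order: CE 47 25 9E.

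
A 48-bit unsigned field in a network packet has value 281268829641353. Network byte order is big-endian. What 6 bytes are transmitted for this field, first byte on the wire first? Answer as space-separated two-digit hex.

281268829641353 in hexadecimal, padded to 48 bits, is 0xFFD000AD5A89.
Split into bytes (most-significant first): FF D0 00 AD 5A 89.
In big-endian order the high byte comes first in memory.
So the memory order matches the most-significant-first order: FF D0 00 AD 5A 89.

FF D0 00 AD 5A 89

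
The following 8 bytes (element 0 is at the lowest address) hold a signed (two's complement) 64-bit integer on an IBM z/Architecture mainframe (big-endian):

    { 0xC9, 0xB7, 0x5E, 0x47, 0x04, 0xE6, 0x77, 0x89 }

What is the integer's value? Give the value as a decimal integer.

Big-endian stores the most-significant byte at the lowest address.
The bytes are already most-significant first: 0xC9B75E4704E67789.
Top bit is set, so as a signed 64-bit value this is 0xC9B75E4704E67789 − 2^64 = -3911554092230084727.

-3911554092230084727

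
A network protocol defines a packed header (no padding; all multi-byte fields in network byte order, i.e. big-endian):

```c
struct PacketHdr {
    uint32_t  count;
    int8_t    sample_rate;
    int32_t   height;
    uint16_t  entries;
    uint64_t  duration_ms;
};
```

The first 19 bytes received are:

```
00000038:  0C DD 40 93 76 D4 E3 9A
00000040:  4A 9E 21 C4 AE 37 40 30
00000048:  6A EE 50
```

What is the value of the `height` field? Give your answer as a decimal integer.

-723281334

`height` follows `count` (4 B), `sample_rate` (1 B), so it starts at offset 4 + 1 = 5 and occupies 4 bytes.
Bytes at offsets 5..8: D4 E3 9A 4A.
Big-endian stores the most-significant byte at the lowest address.
The bytes are already most-significant first: 0xD4E39A4A.
Top bit is set, so as a signed 32-bit value this is 0xD4E39A4A − 2^32 = -723281334.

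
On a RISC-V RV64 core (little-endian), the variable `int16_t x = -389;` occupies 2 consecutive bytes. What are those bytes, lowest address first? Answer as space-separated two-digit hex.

7B FE

Two's complement of -389 in 16 bits: 389 = 0x0185; invert → 0xFE7A; add 1 → 0xFE7B.
Split into bytes (most-significant first): FE 7B.
In little-endian order the low byte comes first in memory.
So at ascending addresses the bytes are 7B FE.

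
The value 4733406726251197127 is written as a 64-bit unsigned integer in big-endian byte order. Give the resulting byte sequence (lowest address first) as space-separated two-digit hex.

4733406726251197127 in hexadecimal, padded to 64 bits, is 0x41B07056BFA5B2C7.
Split into bytes (most-significant first): 41 B0 70 56 BF A5 B2 C7.
In big-endian order the high byte comes first in memory.
So the memory order matches the most-significant-first order: 41 B0 70 56 BF A5 B2 C7.

41 B0 70 56 BF A5 B2 C7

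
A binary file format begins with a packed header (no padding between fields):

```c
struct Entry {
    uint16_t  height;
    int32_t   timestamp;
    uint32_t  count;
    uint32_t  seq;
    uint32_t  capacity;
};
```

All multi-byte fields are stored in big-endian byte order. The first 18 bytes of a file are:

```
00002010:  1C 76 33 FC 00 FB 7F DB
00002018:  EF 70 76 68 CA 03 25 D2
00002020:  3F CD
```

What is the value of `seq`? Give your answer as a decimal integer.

`seq` follows `height` (2 B), `timestamp` (4 B), `count` (4 B), so it starts at offset 2 + 4 + 4 = 10 and occupies 4 bytes.
Bytes at offsets 10..13: 76 68 CA 03.
Big-endian: lowest address holds the most-significant byte.
The bytes are already most-significant first: 0x7668CA03.
0x7668CA03 = 1986578947.

1986578947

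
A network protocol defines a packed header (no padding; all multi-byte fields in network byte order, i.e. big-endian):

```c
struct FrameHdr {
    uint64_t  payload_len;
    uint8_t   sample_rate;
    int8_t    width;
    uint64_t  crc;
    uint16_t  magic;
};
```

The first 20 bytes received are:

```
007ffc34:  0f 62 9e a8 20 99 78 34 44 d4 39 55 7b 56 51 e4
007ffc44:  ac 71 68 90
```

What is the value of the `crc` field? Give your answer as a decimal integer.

`crc` follows `payload_len` (8 B), `sample_rate` (1 B), `width` (1 B), so it starts at offset 8 + 1 + 1 = 10 and occupies 8 bytes.
Bytes at offsets 10..17: 39 55 7B 56 51 E4 AC 71.
Big-endian: lowest address holds the most-significant byte.
The bytes are already most-significant first: 0x39557B5651E4AC71.
0x39557B5651E4AC71 = 4131343843853642865.

4131343843853642865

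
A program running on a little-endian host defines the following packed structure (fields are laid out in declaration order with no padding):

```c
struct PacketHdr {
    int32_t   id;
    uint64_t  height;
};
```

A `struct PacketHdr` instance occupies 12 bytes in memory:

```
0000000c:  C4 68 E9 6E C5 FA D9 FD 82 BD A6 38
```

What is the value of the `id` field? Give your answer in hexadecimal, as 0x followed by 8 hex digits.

0x6EE968C4

`id` is the first field, at byte offset 0, occupying 4 bytes.
Bytes at offsets 0..3: C4 68 E9 6E.
Little-endian: lowest address holds the least-significant byte.
Reassemble most-significant byte first: 6E E9 68 C4 → 0x6EE968C4.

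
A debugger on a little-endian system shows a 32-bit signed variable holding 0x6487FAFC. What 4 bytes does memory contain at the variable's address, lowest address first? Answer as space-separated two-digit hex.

FC FA 87 64

Split into bytes (most-significant first): 64 87 FA FC.
Little-endian stores the least-significant byte at the lowest address.
So at ascending addresses the bytes are FC FA 87 64.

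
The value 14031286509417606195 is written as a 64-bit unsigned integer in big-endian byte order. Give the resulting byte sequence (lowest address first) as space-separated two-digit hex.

C2 B9 24 BD 47 91 2C 33

14031286509417606195 in hexadecimal, padded to 64 bits, is 0xC2B924BD47912C33.
Split into bytes (most-significant first): C2 B9 24 BD 47 91 2C 33.
Big-endian stores the most-significant byte at the lowest address.
So the memory order matches the most-significant-first order: C2 B9 24 BD 47 91 2C 33.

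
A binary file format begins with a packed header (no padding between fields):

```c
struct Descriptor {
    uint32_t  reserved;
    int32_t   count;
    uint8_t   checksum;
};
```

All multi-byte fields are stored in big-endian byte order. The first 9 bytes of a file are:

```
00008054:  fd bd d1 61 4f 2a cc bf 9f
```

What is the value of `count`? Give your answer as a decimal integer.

1328204991

`count` follows `reserved` (4 bytes), so it starts at byte offset 4 and occupies 4 bytes.
Bytes at offsets 4..7: 4F 2A CC BF.
Big-endian stores the most-significant byte at the lowest address.
The bytes are already most-significant first: 0x4F2ACCBF.
0x4F2ACCBF = 1328204991.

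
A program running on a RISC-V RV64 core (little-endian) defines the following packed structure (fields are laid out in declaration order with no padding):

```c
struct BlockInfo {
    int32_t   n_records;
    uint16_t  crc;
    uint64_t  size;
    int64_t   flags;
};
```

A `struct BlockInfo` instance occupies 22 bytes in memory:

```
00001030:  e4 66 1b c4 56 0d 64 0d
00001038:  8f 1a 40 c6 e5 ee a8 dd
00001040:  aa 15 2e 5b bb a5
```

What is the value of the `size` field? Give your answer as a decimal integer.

`size` follows `n_records` (4 B), `crc` (2 B), so it starts at offset 4 + 2 = 6 and occupies 8 bytes.
Bytes at offsets 6..13: 64 0D 8F 1A 40 C6 E5 EE.
In little-endian order the low byte comes first in memory.
Reassemble most-significant byte first: EE E5 C6 40 1A 8F 0D 64 → 0xEEE5C6401A8F0D64.
0xEEE5C6401A8F0D64 = 17214383129319378276.

17214383129319378276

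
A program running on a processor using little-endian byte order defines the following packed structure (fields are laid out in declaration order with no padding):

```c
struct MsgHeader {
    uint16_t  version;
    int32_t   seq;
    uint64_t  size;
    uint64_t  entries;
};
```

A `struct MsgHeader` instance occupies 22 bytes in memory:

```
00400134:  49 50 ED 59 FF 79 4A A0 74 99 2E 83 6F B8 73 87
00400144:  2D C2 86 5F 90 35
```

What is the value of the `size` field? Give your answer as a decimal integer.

`size` follows `version` (2 B), `seq` (4 B), so it starts at offset 2 + 4 = 6 and occupies 8 bytes.
Bytes at offsets 6..13: 4A A0 74 99 2E 83 6F B8.
In little-endian order the low byte comes first in memory.
Reassemble most-significant byte first: B8 6F 83 2E 99 74 A0 4A → 0xB86F832E9974A04A.
0xB86F832E9974A04A = 13289985261559914570.

13289985261559914570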